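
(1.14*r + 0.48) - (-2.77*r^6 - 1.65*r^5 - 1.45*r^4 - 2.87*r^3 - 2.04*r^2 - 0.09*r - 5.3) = 2.77*r^6 + 1.65*r^5 + 1.45*r^4 + 2.87*r^3 + 2.04*r^2 + 1.23*r + 5.78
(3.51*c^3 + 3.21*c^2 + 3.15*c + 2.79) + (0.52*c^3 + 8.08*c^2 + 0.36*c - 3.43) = 4.03*c^3 + 11.29*c^2 + 3.51*c - 0.64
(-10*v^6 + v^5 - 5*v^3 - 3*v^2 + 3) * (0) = 0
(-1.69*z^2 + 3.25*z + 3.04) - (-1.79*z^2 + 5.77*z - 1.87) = 0.1*z^2 - 2.52*z + 4.91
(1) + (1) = 2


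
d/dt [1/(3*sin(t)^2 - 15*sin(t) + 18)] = (5 - 2*sin(t))*cos(t)/(3*(sin(t)^2 - 5*sin(t) + 6)^2)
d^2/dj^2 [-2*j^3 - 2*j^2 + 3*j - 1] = -12*j - 4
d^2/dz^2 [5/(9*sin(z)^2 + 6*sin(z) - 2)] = 30*(-54*sin(z)^4 - 27*sin(z)^3 + 63*sin(z)^2 + 52*sin(z) + 18)/(9*sin(z)^2 + 6*sin(z) - 2)^3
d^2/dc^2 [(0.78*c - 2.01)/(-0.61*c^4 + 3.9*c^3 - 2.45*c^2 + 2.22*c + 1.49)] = (-3.482856*c^7 + 44.64834*c^6 - 221.63076*c^5 + 459.315954*c^4 - 328.212828*c^3 + 253.119258*c^2 - 152.75934*c + 39.647346)/(0.226981*c^12 - 4.35357*c^11 + 30.569235*c^10 - 96.768486*c^9 + 152.803068*c^8 - 170.16633*c^7 + 69.648167*c^6 - 0.110682000000015*c^5 - 63.947172*c^4 + 11.708442*c^3 - 5.712213*c^2 - 14.785866*c - 3.307949)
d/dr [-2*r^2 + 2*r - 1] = 2 - 4*r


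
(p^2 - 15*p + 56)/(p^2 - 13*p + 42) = (p - 8)/(p - 6)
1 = 1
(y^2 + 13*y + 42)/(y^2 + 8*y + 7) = (y + 6)/(y + 1)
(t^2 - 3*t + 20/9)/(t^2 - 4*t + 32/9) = (3*t - 5)/(3*t - 8)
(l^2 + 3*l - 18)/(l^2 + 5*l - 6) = (l - 3)/(l - 1)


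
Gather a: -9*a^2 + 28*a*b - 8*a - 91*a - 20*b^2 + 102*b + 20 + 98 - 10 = -9*a^2 + a*(28*b - 99) - 20*b^2 + 102*b + 108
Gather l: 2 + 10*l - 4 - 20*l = -10*l - 2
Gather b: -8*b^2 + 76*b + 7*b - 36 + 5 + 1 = -8*b^2 + 83*b - 30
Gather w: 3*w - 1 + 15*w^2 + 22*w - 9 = 15*w^2 + 25*w - 10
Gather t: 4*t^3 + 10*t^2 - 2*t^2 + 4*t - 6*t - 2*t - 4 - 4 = 4*t^3 + 8*t^2 - 4*t - 8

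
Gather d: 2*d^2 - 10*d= 2*d^2 - 10*d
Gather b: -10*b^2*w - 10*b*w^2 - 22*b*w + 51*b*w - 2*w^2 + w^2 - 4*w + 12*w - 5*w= -10*b^2*w + b*(-10*w^2 + 29*w) - w^2 + 3*w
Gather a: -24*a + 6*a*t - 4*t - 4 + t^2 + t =a*(6*t - 24) + t^2 - 3*t - 4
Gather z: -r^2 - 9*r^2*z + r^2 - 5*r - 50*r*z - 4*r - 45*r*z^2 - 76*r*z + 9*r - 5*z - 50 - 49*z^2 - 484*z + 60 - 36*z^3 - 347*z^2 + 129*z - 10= -36*z^3 + z^2*(-45*r - 396) + z*(-9*r^2 - 126*r - 360)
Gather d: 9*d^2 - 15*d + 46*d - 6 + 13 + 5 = 9*d^2 + 31*d + 12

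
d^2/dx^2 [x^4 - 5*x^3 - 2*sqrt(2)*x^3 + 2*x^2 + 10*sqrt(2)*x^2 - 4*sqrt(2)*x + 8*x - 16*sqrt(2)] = 12*x^2 - 30*x - 12*sqrt(2)*x + 4 + 20*sqrt(2)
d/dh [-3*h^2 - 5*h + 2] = -6*h - 5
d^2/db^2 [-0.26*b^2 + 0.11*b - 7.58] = -0.520000000000000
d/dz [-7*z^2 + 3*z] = 3 - 14*z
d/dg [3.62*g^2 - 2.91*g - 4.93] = 7.24*g - 2.91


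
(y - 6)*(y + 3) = y^2 - 3*y - 18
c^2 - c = c*(c - 1)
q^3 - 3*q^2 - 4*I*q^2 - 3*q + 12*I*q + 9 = (q - 3)*(q - 3*I)*(q - I)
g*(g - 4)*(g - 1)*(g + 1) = g^4 - 4*g^3 - g^2 + 4*g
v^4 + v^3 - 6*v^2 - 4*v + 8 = (v - 2)*(v - 1)*(v + 2)^2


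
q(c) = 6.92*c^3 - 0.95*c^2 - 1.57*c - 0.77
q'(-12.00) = 3010.67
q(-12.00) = -12076.49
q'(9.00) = 1662.89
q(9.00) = 4952.83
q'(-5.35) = 602.80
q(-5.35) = -1079.22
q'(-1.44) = 44.21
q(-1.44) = -21.14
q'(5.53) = 622.78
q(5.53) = 1131.75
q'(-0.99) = 20.66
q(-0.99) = -6.86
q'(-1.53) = 49.93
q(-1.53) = -25.38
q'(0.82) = 10.83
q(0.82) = 1.12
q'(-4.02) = 341.56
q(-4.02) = -459.37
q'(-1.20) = 30.60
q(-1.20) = -12.21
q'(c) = 20.76*c^2 - 1.9*c - 1.57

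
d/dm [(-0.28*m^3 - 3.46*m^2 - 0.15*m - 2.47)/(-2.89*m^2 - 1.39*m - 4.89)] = (0.8092*m^4 + 0.778400000000001*m^3 + 8.4835*m^2 + 19.5622*m - 2.6998)/(8.3521*m^4 + 8.0342*m^3 + 30.1963*m^2 + 13.5942*m + 23.9121)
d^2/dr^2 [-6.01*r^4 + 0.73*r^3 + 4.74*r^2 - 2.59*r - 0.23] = -72.12*r^2 + 4.38*r + 9.48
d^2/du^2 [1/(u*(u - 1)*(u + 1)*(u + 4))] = 2*(10*u^6 + 60*u^5 + 87*u^4 - 40*u^3 - 45*u^2 + 12*u + 16)/(u^3*(u^9 + 12*u^8 + 45*u^7 + 28*u^6 - 141*u^5 - 156*u^4 + 143*u^3 + 180*u^2 - 48*u - 64))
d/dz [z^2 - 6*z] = 2*z - 6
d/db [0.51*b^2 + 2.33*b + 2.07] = 1.02*b + 2.33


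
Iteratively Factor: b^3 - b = (b)*(b^2 - 1) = b*(b - 1)*(b + 1)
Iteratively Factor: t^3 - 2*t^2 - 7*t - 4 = (t + 1)*(t^2 - 3*t - 4) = (t - 4)*(t + 1)*(t + 1)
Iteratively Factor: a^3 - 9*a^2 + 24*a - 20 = (a - 5)*(a^2 - 4*a + 4) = (a - 5)*(a - 2)*(a - 2)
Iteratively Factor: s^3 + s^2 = (s)*(s^2 + s) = s*(s + 1)*(s)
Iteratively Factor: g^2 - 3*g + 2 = (g - 1)*(g - 2)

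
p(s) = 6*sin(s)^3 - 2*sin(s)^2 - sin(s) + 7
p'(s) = 18*sin(s)^2*cos(s) - 4*sin(s)*cos(s) - cos(s)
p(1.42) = 9.85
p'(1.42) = 1.90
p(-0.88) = 3.84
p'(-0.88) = 8.14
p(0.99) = 8.27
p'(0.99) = 4.52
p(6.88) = 6.87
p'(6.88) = 2.02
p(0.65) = 6.99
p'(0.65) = 2.52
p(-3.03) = 7.08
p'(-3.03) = 0.33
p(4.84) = 0.17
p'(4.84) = 2.63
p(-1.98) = 1.60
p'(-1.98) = -7.09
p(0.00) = 7.00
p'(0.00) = -1.00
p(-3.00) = 7.08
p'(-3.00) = 0.08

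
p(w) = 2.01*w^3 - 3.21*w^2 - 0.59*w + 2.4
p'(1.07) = -0.56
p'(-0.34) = 2.29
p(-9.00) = -1717.59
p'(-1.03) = 12.42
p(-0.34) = 2.15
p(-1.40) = -8.58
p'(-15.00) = 1452.46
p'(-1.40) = 20.22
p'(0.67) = -2.18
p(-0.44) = 1.87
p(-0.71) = 0.48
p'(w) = 6.03*w^2 - 6.42*w - 0.59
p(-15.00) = -7494.75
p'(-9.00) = 545.62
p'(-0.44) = 3.40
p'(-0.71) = 7.01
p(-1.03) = -2.59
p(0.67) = 1.17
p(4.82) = 150.06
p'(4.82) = 108.56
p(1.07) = 0.56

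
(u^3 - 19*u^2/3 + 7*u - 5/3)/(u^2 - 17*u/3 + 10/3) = (3*u^2 - 4*u + 1)/(3*u - 2)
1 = 1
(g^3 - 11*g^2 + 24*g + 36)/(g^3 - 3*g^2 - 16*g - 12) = (g - 6)/(g + 2)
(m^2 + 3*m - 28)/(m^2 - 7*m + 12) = (m + 7)/(m - 3)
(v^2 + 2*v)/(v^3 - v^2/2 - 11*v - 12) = 2*v/(2*v^2 - 5*v - 12)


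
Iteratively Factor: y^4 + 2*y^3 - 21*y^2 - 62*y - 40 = (y + 2)*(y^3 - 21*y - 20) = (y - 5)*(y + 2)*(y^2 + 5*y + 4) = (y - 5)*(y + 1)*(y + 2)*(y + 4)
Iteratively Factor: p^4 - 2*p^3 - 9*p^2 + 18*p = (p)*(p^3 - 2*p^2 - 9*p + 18) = p*(p - 2)*(p^2 - 9) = p*(p - 2)*(p + 3)*(p - 3)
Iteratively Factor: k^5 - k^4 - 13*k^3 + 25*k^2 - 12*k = (k - 1)*(k^4 - 13*k^2 + 12*k) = (k - 1)*(k + 4)*(k^3 - 4*k^2 + 3*k) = (k - 1)^2*(k + 4)*(k^2 - 3*k) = (k - 3)*(k - 1)^2*(k + 4)*(k)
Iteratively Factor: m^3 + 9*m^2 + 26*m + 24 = (m + 3)*(m^2 + 6*m + 8) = (m + 3)*(m + 4)*(m + 2)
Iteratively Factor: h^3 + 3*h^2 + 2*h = (h + 1)*(h^2 + 2*h) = h*(h + 1)*(h + 2)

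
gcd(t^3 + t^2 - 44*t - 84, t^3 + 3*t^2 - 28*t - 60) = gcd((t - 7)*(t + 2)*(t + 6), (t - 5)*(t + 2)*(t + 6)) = t^2 + 8*t + 12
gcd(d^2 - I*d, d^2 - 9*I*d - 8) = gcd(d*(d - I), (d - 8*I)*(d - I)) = d - I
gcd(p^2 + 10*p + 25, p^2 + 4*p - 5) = p + 5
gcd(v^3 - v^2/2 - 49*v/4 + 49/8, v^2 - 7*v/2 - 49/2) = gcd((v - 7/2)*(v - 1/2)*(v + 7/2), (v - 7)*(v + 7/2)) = v + 7/2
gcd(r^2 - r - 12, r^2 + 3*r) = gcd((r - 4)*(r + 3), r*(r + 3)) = r + 3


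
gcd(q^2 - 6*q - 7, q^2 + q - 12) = 1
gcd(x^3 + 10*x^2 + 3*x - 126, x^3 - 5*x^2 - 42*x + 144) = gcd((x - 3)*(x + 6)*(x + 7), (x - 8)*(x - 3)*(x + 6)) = x^2 + 3*x - 18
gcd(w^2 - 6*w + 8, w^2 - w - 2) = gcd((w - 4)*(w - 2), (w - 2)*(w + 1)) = w - 2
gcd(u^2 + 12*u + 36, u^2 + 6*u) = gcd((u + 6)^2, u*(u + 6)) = u + 6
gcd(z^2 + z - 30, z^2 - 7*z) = 1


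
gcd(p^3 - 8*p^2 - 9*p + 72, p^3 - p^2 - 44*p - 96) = p^2 - 5*p - 24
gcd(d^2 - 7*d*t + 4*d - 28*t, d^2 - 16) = d + 4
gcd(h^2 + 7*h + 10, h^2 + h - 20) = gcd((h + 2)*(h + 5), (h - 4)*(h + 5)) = h + 5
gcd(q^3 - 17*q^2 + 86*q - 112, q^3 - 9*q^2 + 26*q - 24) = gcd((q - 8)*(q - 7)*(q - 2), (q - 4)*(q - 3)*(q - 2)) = q - 2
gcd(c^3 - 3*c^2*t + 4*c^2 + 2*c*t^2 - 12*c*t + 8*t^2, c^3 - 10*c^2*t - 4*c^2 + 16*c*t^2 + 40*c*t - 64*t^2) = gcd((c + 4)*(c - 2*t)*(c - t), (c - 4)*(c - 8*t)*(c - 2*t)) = -c + 2*t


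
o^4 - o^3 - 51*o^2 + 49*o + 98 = (o - 7)*(o - 2)*(o + 1)*(o + 7)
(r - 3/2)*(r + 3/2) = r^2 - 9/4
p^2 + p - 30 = (p - 5)*(p + 6)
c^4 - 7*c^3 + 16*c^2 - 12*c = c*(c - 3)*(c - 2)^2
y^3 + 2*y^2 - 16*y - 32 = (y - 4)*(y + 2)*(y + 4)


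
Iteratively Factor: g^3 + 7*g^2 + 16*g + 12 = (g + 2)*(g^2 + 5*g + 6) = (g + 2)*(g + 3)*(g + 2)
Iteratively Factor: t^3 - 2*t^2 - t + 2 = (t + 1)*(t^2 - 3*t + 2) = (t - 1)*(t + 1)*(t - 2)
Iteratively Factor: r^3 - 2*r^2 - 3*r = (r - 3)*(r^2 + r) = (r - 3)*(r + 1)*(r)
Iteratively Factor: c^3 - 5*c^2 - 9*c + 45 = (c + 3)*(c^2 - 8*c + 15) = (c - 5)*(c + 3)*(c - 3)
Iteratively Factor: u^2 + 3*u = (u)*(u + 3)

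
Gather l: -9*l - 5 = -9*l - 5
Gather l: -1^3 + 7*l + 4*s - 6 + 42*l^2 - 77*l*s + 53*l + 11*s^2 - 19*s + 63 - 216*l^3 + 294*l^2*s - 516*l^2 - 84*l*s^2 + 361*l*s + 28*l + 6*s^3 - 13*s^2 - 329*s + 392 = -216*l^3 + l^2*(294*s - 474) + l*(-84*s^2 + 284*s + 88) + 6*s^3 - 2*s^2 - 344*s + 448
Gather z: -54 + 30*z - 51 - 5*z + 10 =25*z - 95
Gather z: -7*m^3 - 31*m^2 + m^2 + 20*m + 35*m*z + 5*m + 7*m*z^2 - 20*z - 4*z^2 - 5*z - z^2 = -7*m^3 - 30*m^2 + 25*m + z^2*(7*m - 5) + z*(35*m - 25)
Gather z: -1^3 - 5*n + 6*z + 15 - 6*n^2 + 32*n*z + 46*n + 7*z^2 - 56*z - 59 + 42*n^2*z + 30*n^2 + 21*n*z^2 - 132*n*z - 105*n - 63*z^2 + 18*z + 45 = 24*n^2 - 64*n + z^2*(21*n - 56) + z*(42*n^2 - 100*n - 32)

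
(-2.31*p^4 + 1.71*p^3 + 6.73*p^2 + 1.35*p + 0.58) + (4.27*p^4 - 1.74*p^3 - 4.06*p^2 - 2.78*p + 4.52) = 1.96*p^4 - 0.03*p^3 + 2.67*p^2 - 1.43*p + 5.1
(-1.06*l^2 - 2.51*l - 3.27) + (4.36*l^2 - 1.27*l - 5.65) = 3.3*l^2 - 3.78*l - 8.92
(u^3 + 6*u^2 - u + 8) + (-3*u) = u^3 + 6*u^2 - 4*u + 8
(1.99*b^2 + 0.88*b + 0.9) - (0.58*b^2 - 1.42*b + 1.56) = 1.41*b^2 + 2.3*b - 0.66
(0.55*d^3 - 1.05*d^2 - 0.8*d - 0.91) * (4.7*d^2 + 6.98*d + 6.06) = 2.585*d^5 - 1.096*d^4 - 7.756*d^3 - 16.224*d^2 - 11.1998*d - 5.5146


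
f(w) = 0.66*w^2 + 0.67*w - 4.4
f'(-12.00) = -15.17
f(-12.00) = 82.60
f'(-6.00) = -7.25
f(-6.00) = 15.34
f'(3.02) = 4.66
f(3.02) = 3.64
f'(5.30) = 7.67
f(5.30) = 17.69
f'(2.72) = 4.26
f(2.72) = 2.31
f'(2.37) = 3.80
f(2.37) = 0.90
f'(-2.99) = -3.28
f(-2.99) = -0.50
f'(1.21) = 2.27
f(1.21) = -2.62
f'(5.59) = 8.05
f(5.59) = 19.97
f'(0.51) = 1.34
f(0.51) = -3.89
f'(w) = 1.32*w + 0.67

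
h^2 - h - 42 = (h - 7)*(h + 6)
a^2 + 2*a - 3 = (a - 1)*(a + 3)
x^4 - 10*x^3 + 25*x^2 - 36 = (x - 6)*(x - 3)*(x - 2)*(x + 1)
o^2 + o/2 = o*(o + 1/2)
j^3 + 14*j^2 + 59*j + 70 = (j + 2)*(j + 5)*(j + 7)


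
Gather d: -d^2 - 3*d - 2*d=-d^2 - 5*d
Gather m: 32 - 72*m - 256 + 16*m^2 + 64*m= 16*m^2 - 8*m - 224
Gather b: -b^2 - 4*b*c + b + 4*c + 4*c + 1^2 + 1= -b^2 + b*(1 - 4*c) + 8*c + 2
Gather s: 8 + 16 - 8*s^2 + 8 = 32 - 8*s^2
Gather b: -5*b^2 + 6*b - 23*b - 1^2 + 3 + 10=-5*b^2 - 17*b + 12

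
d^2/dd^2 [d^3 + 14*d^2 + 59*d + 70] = 6*d + 28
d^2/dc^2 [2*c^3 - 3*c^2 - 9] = 12*c - 6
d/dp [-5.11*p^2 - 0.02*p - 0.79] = -10.22*p - 0.02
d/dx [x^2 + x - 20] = 2*x + 1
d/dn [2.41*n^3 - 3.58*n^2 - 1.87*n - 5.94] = 7.23*n^2 - 7.16*n - 1.87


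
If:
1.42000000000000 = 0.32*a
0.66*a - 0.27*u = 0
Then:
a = 4.44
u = 10.85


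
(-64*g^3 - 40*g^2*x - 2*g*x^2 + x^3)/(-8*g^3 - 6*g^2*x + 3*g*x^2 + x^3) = (-16*g^2 - 6*g*x + x^2)/(-2*g^2 - g*x + x^2)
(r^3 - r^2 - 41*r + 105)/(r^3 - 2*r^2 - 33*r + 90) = (r + 7)/(r + 6)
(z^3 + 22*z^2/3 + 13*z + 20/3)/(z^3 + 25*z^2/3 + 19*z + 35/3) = (3*z + 4)/(3*z + 7)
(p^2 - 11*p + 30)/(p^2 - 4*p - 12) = (p - 5)/(p + 2)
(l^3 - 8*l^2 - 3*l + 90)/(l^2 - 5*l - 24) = (l^2 - 11*l + 30)/(l - 8)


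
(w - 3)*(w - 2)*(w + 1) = w^3 - 4*w^2 + w + 6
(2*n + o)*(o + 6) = 2*n*o + 12*n + o^2 + 6*o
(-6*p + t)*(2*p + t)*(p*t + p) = -12*p^3*t - 12*p^3 - 4*p^2*t^2 - 4*p^2*t + p*t^3 + p*t^2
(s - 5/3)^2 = s^2 - 10*s/3 + 25/9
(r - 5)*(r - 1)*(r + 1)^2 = r^4 - 4*r^3 - 6*r^2 + 4*r + 5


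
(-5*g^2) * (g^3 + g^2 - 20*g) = -5*g^5 - 5*g^4 + 100*g^3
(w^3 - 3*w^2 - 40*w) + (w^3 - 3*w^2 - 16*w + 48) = 2*w^3 - 6*w^2 - 56*w + 48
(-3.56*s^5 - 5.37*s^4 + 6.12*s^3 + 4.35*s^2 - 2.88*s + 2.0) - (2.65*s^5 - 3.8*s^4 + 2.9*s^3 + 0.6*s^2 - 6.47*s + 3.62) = -6.21*s^5 - 1.57*s^4 + 3.22*s^3 + 3.75*s^2 + 3.59*s - 1.62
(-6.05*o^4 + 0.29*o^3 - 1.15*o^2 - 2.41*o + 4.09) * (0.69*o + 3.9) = -4.1745*o^5 - 23.3949*o^4 + 0.3375*o^3 - 6.1479*o^2 - 6.5769*o + 15.951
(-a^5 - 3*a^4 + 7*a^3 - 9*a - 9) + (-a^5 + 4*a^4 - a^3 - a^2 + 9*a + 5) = -2*a^5 + a^4 + 6*a^3 - a^2 - 4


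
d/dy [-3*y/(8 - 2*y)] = -6/(y - 4)^2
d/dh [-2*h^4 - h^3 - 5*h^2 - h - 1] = -8*h^3 - 3*h^2 - 10*h - 1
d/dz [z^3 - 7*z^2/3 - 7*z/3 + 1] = 3*z^2 - 14*z/3 - 7/3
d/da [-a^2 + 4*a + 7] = 4 - 2*a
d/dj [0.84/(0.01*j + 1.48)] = -0.0084/(0.01*j + 1.48)^2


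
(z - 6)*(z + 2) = z^2 - 4*z - 12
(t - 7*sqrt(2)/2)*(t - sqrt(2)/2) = t^2 - 4*sqrt(2)*t + 7/2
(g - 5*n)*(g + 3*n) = g^2 - 2*g*n - 15*n^2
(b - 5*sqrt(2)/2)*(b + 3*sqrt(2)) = b^2 + sqrt(2)*b/2 - 15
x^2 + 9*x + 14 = (x + 2)*(x + 7)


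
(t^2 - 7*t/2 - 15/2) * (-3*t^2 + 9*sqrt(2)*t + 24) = -3*t^4 + 21*t^3/2 + 9*sqrt(2)*t^3 - 63*sqrt(2)*t^2/2 + 93*t^2/2 - 135*sqrt(2)*t/2 - 84*t - 180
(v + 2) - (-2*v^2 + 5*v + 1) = 2*v^2 - 4*v + 1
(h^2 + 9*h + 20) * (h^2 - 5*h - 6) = h^4 + 4*h^3 - 31*h^2 - 154*h - 120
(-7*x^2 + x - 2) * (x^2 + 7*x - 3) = -7*x^4 - 48*x^3 + 26*x^2 - 17*x + 6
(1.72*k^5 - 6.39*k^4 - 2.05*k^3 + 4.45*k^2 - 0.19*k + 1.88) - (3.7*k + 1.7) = 1.72*k^5 - 6.39*k^4 - 2.05*k^3 + 4.45*k^2 - 3.89*k + 0.18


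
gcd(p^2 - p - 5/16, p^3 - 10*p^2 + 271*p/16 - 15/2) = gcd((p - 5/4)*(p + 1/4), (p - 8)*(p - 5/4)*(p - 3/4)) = p - 5/4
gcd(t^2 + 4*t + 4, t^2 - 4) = t + 2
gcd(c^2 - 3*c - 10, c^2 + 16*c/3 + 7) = 1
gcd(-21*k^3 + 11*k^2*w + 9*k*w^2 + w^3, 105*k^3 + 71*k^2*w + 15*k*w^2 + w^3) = 21*k^2 + 10*k*w + w^2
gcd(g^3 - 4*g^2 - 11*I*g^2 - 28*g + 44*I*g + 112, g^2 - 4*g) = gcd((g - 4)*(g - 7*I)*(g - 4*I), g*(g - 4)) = g - 4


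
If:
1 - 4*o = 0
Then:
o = 1/4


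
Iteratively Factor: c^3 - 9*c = (c + 3)*(c^2 - 3*c) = c*(c + 3)*(c - 3)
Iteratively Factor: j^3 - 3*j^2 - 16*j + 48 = (j + 4)*(j^2 - 7*j + 12) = (j - 4)*(j + 4)*(j - 3)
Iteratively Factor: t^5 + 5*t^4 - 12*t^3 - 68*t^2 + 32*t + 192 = (t - 2)*(t^4 + 7*t^3 + 2*t^2 - 64*t - 96) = (t - 2)*(t + 4)*(t^3 + 3*t^2 - 10*t - 24) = (t - 2)*(t + 4)^2*(t^2 - t - 6) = (t - 3)*(t - 2)*(t + 4)^2*(t + 2)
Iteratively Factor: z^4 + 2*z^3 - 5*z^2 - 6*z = (z)*(z^3 + 2*z^2 - 5*z - 6) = z*(z + 1)*(z^2 + z - 6) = z*(z + 1)*(z + 3)*(z - 2)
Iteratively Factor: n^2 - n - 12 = (n + 3)*(n - 4)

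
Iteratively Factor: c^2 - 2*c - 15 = (c - 5)*(c + 3)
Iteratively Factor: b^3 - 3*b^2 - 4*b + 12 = (b - 3)*(b^2 - 4) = (b - 3)*(b - 2)*(b + 2)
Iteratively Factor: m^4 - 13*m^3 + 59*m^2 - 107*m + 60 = (m - 1)*(m^3 - 12*m^2 + 47*m - 60) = (m - 4)*(m - 1)*(m^2 - 8*m + 15) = (m - 4)*(m - 3)*(m - 1)*(m - 5)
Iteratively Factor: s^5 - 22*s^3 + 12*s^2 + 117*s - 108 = (s - 1)*(s^4 + s^3 - 21*s^2 - 9*s + 108) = (s - 1)*(s + 4)*(s^3 - 3*s^2 - 9*s + 27) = (s - 1)*(s + 3)*(s + 4)*(s^2 - 6*s + 9) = (s - 3)*(s - 1)*(s + 3)*(s + 4)*(s - 3)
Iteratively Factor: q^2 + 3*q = (q)*(q + 3)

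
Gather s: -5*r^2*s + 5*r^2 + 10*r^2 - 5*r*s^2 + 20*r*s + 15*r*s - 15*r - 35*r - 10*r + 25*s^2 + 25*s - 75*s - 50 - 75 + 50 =15*r^2 - 60*r + s^2*(25 - 5*r) + s*(-5*r^2 + 35*r - 50) - 75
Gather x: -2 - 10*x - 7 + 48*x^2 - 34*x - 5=48*x^2 - 44*x - 14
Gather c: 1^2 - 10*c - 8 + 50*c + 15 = 40*c + 8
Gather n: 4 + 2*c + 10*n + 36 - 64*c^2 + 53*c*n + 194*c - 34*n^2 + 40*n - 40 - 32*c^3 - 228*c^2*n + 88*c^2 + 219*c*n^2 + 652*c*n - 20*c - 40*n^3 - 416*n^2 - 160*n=-32*c^3 + 24*c^2 + 176*c - 40*n^3 + n^2*(219*c - 450) + n*(-228*c^2 + 705*c - 110)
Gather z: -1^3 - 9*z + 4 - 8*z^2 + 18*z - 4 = -8*z^2 + 9*z - 1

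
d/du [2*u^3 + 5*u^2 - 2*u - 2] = 6*u^2 + 10*u - 2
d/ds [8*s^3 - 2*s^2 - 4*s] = 24*s^2 - 4*s - 4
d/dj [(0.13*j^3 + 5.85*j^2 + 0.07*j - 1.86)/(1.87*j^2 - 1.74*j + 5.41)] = (0.2431*j^4 - 0.452400000000001*j^3 - 8.2*j^2 + 70.2534*j - 2.8577)/(3.4969*j^4 - 6.5076*j^3 + 23.261*j^2 - 18.8268*j + 29.2681)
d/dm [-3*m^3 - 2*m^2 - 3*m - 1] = -9*m^2 - 4*m - 3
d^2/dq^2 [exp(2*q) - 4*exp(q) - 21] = 4*(exp(q) - 1)*exp(q)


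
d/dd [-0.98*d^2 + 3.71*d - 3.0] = 3.71 - 1.96*d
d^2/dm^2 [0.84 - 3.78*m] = 0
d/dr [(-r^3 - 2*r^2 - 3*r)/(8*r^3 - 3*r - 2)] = 2*(8*r^4 + 27*r^3 + 6*r^2 + 4*r + 3)/(64*r^6 - 48*r^4 - 32*r^3 + 9*r^2 + 12*r + 4)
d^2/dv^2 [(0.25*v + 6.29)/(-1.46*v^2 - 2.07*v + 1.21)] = (-(0.25*v + 6.29)*(2.92*v + 2.07)*(5.84*v + 4.14) + (2.19*v + 19.4018)*(1.46*v^2 + 2.07*v - 1.21))/(1.46*v^2 + 2.07*v - 1.21)^3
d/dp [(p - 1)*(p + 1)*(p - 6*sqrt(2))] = 3*p^2 - 12*sqrt(2)*p - 1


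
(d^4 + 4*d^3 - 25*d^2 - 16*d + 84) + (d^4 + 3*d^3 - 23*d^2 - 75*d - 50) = 2*d^4 + 7*d^3 - 48*d^2 - 91*d + 34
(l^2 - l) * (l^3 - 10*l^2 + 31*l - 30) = l^5 - 11*l^4 + 41*l^3 - 61*l^2 + 30*l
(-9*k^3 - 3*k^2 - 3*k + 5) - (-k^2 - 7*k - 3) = -9*k^3 - 2*k^2 + 4*k + 8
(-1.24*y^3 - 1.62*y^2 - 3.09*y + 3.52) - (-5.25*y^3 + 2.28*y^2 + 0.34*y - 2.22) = 4.01*y^3 - 3.9*y^2 - 3.43*y + 5.74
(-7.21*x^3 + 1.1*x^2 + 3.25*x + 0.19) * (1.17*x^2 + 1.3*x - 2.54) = -8.4357*x^5 - 8.086*x^4 + 23.5459*x^3 + 1.6533*x^2 - 8.008*x - 0.4826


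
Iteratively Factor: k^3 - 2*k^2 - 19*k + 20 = (k - 1)*(k^2 - k - 20) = (k - 1)*(k + 4)*(k - 5)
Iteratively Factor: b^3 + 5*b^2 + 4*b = (b + 4)*(b^2 + b) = b*(b + 4)*(b + 1)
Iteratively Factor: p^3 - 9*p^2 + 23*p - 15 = (p - 5)*(p^2 - 4*p + 3) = (p - 5)*(p - 1)*(p - 3)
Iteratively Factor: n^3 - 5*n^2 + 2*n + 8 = (n - 2)*(n^2 - 3*n - 4) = (n - 4)*(n - 2)*(n + 1)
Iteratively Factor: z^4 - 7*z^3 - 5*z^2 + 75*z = (z - 5)*(z^3 - 2*z^2 - 15*z) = (z - 5)*(z + 3)*(z^2 - 5*z) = z*(z - 5)*(z + 3)*(z - 5)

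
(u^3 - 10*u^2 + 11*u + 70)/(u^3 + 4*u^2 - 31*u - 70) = (u - 7)/(u + 7)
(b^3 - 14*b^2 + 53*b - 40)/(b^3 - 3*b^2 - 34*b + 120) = (b^2 - 9*b + 8)/(b^2 + 2*b - 24)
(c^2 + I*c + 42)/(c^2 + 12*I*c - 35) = (c - 6*I)/(c + 5*I)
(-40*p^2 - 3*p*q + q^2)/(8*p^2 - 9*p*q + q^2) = (-5*p - q)/(p - q)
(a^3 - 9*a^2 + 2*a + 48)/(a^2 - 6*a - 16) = a - 3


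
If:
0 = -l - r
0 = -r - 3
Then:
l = 3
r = -3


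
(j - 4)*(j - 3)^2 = j^3 - 10*j^2 + 33*j - 36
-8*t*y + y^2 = y*(-8*t + y)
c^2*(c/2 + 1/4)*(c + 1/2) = c^4/2 + c^3/2 + c^2/8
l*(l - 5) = l^2 - 5*l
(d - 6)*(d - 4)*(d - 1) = d^3 - 11*d^2 + 34*d - 24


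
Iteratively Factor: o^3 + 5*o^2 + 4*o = (o + 4)*(o^2 + o) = o*(o + 4)*(o + 1)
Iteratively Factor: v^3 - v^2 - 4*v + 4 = (v - 2)*(v^2 + v - 2) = (v - 2)*(v + 2)*(v - 1)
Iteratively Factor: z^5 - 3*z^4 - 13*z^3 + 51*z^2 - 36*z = (z - 3)*(z^4 - 13*z^2 + 12*z) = (z - 3)*(z - 1)*(z^3 + z^2 - 12*z) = (z - 3)^2*(z - 1)*(z^2 + 4*z) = (z - 3)^2*(z - 1)*(z + 4)*(z)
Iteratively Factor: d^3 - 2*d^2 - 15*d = (d - 5)*(d^2 + 3*d) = (d - 5)*(d + 3)*(d)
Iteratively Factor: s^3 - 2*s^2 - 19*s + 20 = (s + 4)*(s^2 - 6*s + 5) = (s - 1)*(s + 4)*(s - 5)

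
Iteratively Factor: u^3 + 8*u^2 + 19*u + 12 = (u + 1)*(u^2 + 7*u + 12) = (u + 1)*(u + 4)*(u + 3)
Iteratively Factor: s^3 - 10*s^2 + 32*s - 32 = (s - 4)*(s^2 - 6*s + 8) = (s - 4)*(s - 2)*(s - 4)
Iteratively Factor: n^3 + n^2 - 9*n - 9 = (n - 3)*(n^2 + 4*n + 3) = (n - 3)*(n + 3)*(n + 1)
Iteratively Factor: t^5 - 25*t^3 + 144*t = (t)*(t^4 - 25*t^2 + 144) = t*(t - 4)*(t^3 + 4*t^2 - 9*t - 36) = t*(t - 4)*(t + 3)*(t^2 + t - 12) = t*(t - 4)*(t + 3)*(t + 4)*(t - 3)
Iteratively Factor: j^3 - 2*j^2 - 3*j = (j - 3)*(j^2 + j) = j*(j - 3)*(j + 1)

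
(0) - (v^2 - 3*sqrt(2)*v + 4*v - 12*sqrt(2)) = -v^2 - 4*v + 3*sqrt(2)*v + 12*sqrt(2)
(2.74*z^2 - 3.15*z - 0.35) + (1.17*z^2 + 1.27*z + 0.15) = 3.91*z^2 - 1.88*z - 0.2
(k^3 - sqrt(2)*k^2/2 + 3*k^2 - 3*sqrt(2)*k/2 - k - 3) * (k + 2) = k^4 - sqrt(2)*k^3/2 + 5*k^3 - 5*sqrt(2)*k^2/2 + 5*k^2 - 5*k - 3*sqrt(2)*k - 6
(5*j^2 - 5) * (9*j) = 45*j^3 - 45*j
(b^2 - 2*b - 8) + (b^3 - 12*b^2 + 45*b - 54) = b^3 - 11*b^2 + 43*b - 62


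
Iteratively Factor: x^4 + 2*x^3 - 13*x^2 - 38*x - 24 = (x - 4)*(x^3 + 6*x^2 + 11*x + 6) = (x - 4)*(x + 1)*(x^2 + 5*x + 6) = (x - 4)*(x + 1)*(x + 3)*(x + 2)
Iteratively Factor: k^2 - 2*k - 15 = (k + 3)*(k - 5)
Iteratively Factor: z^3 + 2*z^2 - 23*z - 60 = (z - 5)*(z^2 + 7*z + 12) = (z - 5)*(z + 4)*(z + 3)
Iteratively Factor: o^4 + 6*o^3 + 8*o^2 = (o)*(o^3 + 6*o^2 + 8*o) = o*(o + 2)*(o^2 + 4*o) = o*(o + 2)*(o + 4)*(o)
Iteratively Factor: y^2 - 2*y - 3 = (y - 3)*(y + 1)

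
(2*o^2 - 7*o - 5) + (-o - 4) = 2*o^2 - 8*o - 9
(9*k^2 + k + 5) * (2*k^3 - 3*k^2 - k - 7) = 18*k^5 - 25*k^4 - 2*k^3 - 79*k^2 - 12*k - 35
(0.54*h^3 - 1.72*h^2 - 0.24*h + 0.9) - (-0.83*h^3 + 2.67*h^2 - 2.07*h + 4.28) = 1.37*h^3 - 4.39*h^2 + 1.83*h - 3.38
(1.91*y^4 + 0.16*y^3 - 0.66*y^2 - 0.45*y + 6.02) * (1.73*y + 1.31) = 3.3043*y^5 + 2.7789*y^4 - 0.9322*y^3 - 1.6431*y^2 + 9.8251*y + 7.8862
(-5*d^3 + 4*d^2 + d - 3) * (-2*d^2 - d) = 10*d^5 - 3*d^4 - 6*d^3 + 5*d^2 + 3*d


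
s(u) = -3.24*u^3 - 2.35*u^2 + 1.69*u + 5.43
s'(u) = -9.72*u^2 - 4.7*u + 1.69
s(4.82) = -403.84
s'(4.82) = -246.78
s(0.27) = 5.65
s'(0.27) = -0.29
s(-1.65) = 10.80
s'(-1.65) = -17.02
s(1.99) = -26.05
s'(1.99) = -46.16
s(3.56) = -164.52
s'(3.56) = -138.23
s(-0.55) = 4.33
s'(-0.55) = 1.33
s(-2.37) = 31.36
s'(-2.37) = -41.77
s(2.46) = -52.87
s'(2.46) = -68.69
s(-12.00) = 5245.47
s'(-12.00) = -1341.59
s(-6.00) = 610.53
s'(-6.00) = -320.03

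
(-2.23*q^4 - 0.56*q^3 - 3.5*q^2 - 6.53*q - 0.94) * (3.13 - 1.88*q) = 4.1924*q^5 - 5.9271*q^4 + 4.8272*q^3 + 1.3214*q^2 - 18.6717*q - 2.9422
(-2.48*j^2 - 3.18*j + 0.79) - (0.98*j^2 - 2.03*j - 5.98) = -3.46*j^2 - 1.15*j + 6.77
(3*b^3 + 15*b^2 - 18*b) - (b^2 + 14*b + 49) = 3*b^3 + 14*b^2 - 32*b - 49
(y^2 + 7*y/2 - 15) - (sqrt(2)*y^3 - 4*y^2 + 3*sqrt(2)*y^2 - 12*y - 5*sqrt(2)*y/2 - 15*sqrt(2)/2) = -sqrt(2)*y^3 - 3*sqrt(2)*y^2 + 5*y^2 + 5*sqrt(2)*y/2 + 31*y/2 - 15 + 15*sqrt(2)/2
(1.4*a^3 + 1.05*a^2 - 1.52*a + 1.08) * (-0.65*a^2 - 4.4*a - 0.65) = -0.91*a^5 - 6.8425*a^4 - 4.542*a^3 + 5.3035*a^2 - 3.764*a - 0.702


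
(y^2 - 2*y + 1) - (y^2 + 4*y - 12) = 13 - 6*y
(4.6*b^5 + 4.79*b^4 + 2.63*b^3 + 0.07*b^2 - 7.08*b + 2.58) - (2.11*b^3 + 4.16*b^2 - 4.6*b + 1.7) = 4.6*b^5 + 4.79*b^4 + 0.52*b^3 - 4.09*b^2 - 2.48*b + 0.88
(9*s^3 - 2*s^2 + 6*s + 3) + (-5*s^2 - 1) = 9*s^3 - 7*s^2 + 6*s + 2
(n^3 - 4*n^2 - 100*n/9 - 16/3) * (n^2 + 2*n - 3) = n^5 - 2*n^4 - 199*n^3/9 - 140*n^2/9 + 68*n/3 + 16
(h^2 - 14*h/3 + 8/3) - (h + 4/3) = h^2 - 17*h/3 + 4/3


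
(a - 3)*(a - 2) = a^2 - 5*a + 6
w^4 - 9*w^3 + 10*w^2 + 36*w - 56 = (w - 7)*(w - 2)^2*(w + 2)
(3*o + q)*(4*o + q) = 12*o^2 + 7*o*q + q^2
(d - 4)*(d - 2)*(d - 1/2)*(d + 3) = d^4 - 7*d^3/2 - 17*d^2/2 + 29*d - 12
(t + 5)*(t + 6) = t^2 + 11*t + 30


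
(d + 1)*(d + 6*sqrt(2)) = d^2 + d + 6*sqrt(2)*d + 6*sqrt(2)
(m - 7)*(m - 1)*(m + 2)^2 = m^4 - 4*m^3 - 21*m^2 - 4*m + 28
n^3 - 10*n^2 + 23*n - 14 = (n - 7)*(n - 2)*(n - 1)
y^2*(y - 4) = y^3 - 4*y^2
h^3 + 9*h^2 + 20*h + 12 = (h + 1)*(h + 2)*(h + 6)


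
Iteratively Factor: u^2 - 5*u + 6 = (u - 2)*(u - 3)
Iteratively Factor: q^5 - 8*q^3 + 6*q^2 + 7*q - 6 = (q + 3)*(q^4 - 3*q^3 + q^2 + 3*q - 2) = (q - 2)*(q + 3)*(q^3 - q^2 - q + 1) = (q - 2)*(q - 1)*(q + 3)*(q^2 - 1) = (q - 2)*(q - 1)^2*(q + 3)*(q + 1)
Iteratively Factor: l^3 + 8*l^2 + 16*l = (l)*(l^2 + 8*l + 16) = l*(l + 4)*(l + 4)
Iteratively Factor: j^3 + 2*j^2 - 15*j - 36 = (j - 4)*(j^2 + 6*j + 9) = (j - 4)*(j + 3)*(j + 3)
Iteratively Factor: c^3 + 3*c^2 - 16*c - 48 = (c - 4)*(c^2 + 7*c + 12) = (c - 4)*(c + 4)*(c + 3)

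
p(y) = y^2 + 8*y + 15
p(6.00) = 99.00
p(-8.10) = 15.81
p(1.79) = 32.52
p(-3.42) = -0.66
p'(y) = 2*y + 8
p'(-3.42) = 1.16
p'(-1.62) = 4.76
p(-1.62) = 4.66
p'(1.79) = 11.58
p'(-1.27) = 5.46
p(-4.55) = -0.70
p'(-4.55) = -1.10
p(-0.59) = 10.63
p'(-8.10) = -8.20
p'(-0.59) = 6.82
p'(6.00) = 20.00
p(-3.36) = -0.59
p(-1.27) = 6.45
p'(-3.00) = 2.00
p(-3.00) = 0.00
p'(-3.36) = 1.28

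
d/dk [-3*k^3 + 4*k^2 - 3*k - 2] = -9*k^2 + 8*k - 3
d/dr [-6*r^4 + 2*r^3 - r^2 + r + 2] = -24*r^3 + 6*r^2 - 2*r + 1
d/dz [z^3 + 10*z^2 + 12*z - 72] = 3*z^2 + 20*z + 12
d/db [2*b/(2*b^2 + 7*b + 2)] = 4*(1 - b^2)/(4*b^4 + 28*b^3 + 57*b^2 + 28*b + 4)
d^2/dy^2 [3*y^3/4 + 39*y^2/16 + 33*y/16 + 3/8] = 9*y/2 + 39/8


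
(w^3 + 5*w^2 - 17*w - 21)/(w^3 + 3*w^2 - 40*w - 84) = (w^2 - 2*w - 3)/(w^2 - 4*w - 12)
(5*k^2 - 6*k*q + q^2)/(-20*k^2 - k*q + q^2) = (-k + q)/(4*k + q)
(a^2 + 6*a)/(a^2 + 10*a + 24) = a/(a + 4)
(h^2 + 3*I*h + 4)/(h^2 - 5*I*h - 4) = (h + 4*I)/(h - 4*I)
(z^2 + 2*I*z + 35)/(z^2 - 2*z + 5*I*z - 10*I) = (z^2 + 2*I*z + 35)/(z^2 + z*(-2 + 5*I) - 10*I)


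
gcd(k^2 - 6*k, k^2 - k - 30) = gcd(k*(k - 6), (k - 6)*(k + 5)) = k - 6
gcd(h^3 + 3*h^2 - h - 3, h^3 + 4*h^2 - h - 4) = h^2 - 1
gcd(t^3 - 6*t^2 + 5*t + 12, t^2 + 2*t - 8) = 1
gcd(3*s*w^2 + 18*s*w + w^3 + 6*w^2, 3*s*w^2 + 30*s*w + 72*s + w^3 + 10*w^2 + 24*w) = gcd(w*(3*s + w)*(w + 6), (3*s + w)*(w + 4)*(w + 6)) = 3*s*w + 18*s + w^2 + 6*w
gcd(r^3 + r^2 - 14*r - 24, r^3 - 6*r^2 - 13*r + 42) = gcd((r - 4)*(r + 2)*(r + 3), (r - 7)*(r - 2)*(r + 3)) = r + 3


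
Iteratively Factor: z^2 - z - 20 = (z - 5)*(z + 4)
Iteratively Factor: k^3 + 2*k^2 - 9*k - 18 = (k + 2)*(k^2 - 9) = (k - 3)*(k + 2)*(k + 3)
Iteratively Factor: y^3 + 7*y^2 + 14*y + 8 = (y + 4)*(y^2 + 3*y + 2) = (y + 2)*(y + 4)*(y + 1)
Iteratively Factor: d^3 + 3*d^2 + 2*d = (d + 1)*(d^2 + 2*d) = d*(d + 1)*(d + 2)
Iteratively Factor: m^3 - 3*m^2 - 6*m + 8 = (m + 2)*(m^2 - 5*m + 4) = (m - 1)*(m + 2)*(m - 4)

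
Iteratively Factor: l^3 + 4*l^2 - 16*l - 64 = (l + 4)*(l^2 - 16) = (l + 4)^2*(l - 4)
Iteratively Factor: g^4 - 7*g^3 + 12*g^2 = (g)*(g^3 - 7*g^2 + 12*g) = g^2*(g^2 - 7*g + 12) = g^2*(g - 4)*(g - 3)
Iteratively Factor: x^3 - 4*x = (x + 2)*(x^2 - 2*x) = x*(x + 2)*(x - 2)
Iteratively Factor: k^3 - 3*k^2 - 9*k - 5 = (k - 5)*(k^2 + 2*k + 1) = (k - 5)*(k + 1)*(k + 1)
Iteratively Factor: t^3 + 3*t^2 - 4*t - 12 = (t + 2)*(t^2 + t - 6) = (t - 2)*(t + 2)*(t + 3)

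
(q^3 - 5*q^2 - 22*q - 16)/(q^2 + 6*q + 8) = (q^2 - 7*q - 8)/(q + 4)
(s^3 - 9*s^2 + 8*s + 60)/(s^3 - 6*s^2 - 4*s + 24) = (s - 5)/(s - 2)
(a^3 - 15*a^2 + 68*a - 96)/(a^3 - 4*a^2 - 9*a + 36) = (a - 8)/(a + 3)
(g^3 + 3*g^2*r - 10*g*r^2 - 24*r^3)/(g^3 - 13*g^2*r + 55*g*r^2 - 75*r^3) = (g^2 + 6*g*r + 8*r^2)/(g^2 - 10*g*r + 25*r^2)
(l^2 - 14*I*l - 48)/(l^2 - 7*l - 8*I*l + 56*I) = (l - 6*I)/(l - 7)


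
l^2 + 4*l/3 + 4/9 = (l + 2/3)^2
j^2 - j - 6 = (j - 3)*(j + 2)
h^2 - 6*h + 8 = (h - 4)*(h - 2)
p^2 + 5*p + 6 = (p + 2)*(p + 3)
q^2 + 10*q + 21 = (q + 3)*(q + 7)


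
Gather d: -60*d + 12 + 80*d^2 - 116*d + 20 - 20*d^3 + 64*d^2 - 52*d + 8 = -20*d^3 + 144*d^2 - 228*d + 40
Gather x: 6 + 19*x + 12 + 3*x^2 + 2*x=3*x^2 + 21*x + 18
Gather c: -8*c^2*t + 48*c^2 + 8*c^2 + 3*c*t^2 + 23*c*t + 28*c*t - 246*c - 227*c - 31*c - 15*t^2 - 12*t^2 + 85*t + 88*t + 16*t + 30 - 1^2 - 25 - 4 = c^2*(56 - 8*t) + c*(3*t^2 + 51*t - 504) - 27*t^2 + 189*t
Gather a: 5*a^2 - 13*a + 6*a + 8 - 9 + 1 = 5*a^2 - 7*a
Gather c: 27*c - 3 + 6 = 27*c + 3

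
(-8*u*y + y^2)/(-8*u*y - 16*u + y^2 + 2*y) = y/(y + 2)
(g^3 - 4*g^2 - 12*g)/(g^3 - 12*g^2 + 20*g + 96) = g/(g - 8)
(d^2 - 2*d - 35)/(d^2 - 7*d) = (d + 5)/d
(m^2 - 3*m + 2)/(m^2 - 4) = (m - 1)/(m + 2)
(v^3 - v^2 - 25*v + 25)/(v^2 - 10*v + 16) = (v^3 - v^2 - 25*v + 25)/(v^2 - 10*v + 16)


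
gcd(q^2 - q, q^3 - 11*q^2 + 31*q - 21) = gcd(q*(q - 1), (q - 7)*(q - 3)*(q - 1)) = q - 1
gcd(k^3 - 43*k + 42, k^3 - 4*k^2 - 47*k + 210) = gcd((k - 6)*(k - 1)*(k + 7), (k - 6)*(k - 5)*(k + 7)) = k^2 + k - 42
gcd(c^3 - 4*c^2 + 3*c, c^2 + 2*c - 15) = c - 3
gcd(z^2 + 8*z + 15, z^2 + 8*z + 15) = z^2 + 8*z + 15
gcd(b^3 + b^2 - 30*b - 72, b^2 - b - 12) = b + 3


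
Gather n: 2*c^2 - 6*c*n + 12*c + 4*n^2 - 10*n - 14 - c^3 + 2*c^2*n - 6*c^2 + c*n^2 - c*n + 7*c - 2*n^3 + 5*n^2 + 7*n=-c^3 - 4*c^2 + 19*c - 2*n^3 + n^2*(c + 9) + n*(2*c^2 - 7*c - 3) - 14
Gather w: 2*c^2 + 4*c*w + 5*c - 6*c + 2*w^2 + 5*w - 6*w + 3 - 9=2*c^2 - c + 2*w^2 + w*(4*c - 1) - 6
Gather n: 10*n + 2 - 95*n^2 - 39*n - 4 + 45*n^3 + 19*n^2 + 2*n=45*n^3 - 76*n^2 - 27*n - 2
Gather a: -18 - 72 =-90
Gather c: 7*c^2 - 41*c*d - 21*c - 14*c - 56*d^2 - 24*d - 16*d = 7*c^2 + c*(-41*d - 35) - 56*d^2 - 40*d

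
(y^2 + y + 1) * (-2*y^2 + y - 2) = -2*y^4 - y^3 - 3*y^2 - y - 2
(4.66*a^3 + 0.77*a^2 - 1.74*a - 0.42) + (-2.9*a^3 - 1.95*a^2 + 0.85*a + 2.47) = 1.76*a^3 - 1.18*a^2 - 0.89*a + 2.05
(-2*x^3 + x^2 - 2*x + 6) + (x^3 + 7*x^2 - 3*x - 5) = -x^3 + 8*x^2 - 5*x + 1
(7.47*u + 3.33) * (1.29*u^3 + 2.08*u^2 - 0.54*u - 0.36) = 9.6363*u^4 + 19.8333*u^3 + 2.8926*u^2 - 4.4874*u - 1.1988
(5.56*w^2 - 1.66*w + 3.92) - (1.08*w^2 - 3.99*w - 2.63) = 4.48*w^2 + 2.33*w + 6.55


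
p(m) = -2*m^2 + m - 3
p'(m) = 1 - 4*m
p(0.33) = -2.89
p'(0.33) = -0.32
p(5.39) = -55.71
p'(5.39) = -20.56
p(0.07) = -2.94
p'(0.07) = 0.72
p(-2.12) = -14.11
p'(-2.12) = 9.48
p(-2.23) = -15.18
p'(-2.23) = 9.92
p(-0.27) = -3.42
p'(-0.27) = 2.08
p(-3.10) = -25.32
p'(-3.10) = 13.40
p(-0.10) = -3.12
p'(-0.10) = 1.40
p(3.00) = -18.00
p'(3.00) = -11.00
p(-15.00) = -468.00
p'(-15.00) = 61.00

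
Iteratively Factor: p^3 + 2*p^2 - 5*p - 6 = (p - 2)*(p^2 + 4*p + 3) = (p - 2)*(p + 1)*(p + 3)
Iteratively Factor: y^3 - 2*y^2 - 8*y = (y + 2)*(y^2 - 4*y) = y*(y + 2)*(y - 4)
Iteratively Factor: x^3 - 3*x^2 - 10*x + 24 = (x + 3)*(x^2 - 6*x + 8) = (x - 2)*(x + 3)*(x - 4)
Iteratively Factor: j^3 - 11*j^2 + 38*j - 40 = (j - 5)*(j^2 - 6*j + 8) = (j - 5)*(j - 4)*(j - 2)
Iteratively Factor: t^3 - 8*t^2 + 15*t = (t - 5)*(t^2 - 3*t) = t*(t - 5)*(t - 3)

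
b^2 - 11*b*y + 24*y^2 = (b - 8*y)*(b - 3*y)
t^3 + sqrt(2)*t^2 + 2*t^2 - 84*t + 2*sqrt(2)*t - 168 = (t + 2)*(t - 6*sqrt(2))*(t + 7*sqrt(2))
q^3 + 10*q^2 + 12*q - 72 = (q - 2)*(q + 6)^2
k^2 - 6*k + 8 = (k - 4)*(k - 2)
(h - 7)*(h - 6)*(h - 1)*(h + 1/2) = h^4 - 27*h^3/2 + 48*h^2 - 29*h/2 - 21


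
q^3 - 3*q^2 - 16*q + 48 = (q - 4)*(q - 3)*(q + 4)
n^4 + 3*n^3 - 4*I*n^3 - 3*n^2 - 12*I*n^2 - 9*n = n*(n + 3)*(n - 3*I)*(n - I)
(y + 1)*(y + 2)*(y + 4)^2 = y^4 + 11*y^3 + 42*y^2 + 64*y + 32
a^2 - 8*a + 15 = (a - 5)*(a - 3)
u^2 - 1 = (u - 1)*(u + 1)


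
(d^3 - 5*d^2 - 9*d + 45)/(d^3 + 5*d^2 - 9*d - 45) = (d - 5)/(d + 5)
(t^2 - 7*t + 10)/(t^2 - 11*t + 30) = (t - 2)/(t - 6)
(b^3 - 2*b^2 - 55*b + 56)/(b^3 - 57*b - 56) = (b - 1)/(b + 1)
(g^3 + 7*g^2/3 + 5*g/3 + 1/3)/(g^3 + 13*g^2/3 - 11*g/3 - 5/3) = (g^2 + 2*g + 1)/(g^2 + 4*g - 5)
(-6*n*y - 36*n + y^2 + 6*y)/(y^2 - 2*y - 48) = (-6*n + y)/(y - 8)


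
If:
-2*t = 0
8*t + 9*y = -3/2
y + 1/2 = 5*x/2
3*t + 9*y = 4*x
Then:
No Solution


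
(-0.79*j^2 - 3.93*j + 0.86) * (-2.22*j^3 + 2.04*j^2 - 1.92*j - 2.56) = 1.7538*j^5 + 7.113*j^4 - 8.4096*j^3 + 11.3224*j^2 + 8.4096*j - 2.2016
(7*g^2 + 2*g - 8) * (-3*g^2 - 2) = -21*g^4 - 6*g^3 + 10*g^2 - 4*g + 16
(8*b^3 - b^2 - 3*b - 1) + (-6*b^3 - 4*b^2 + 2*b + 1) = 2*b^3 - 5*b^2 - b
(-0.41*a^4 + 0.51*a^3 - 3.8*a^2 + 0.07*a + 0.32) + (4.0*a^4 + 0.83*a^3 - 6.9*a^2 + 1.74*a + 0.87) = 3.59*a^4 + 1.34*a^3 - 10.7*a^2 + 1.81*a + 1.19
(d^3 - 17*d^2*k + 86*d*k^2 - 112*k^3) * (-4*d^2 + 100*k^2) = -4*d^5 + 68*d^4*k - 244*d^3*k^2 - 1252*d^2*k^3 + 8600*d*k^4 - 11200*k^5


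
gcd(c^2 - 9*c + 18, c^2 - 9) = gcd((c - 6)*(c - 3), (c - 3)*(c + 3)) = c - 3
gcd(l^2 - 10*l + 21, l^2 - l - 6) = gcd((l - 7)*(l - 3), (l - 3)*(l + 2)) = l - 3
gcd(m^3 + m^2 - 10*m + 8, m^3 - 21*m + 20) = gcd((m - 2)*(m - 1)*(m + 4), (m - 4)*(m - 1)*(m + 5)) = m - 1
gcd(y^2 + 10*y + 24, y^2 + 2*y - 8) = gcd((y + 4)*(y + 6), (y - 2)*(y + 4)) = y + 4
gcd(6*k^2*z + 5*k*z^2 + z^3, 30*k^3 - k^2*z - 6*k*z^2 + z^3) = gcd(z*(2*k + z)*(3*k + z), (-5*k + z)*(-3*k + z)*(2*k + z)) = 2*k + z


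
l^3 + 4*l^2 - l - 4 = (l - 1)*(l + 1)*(l + 4)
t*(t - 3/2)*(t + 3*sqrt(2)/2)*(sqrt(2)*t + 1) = sqrt(2)*t^4 - 3*sqrt(2)*t^3/2 + 4*t^3 - 6*t^2 + 3*sqrt(2)*t^2/2 - 9*sqrt(2)*t/4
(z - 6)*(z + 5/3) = z^2 - 13*z/3 - 10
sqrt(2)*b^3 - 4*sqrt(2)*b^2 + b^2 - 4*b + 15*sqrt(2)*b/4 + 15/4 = (b - 5/2)*(b - 3/2)*(sqrt(2)*b + 1)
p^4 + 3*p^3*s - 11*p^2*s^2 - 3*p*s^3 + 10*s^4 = (p - 2*s)*(p - s)*(p + s)*(p + 5*s)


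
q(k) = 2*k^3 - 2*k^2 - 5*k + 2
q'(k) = 6*k^2 - 4*k - 5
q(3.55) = 48.52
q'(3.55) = 56.42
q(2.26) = 3.57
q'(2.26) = 16.61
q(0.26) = 0.60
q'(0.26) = -5.63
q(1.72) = -2.34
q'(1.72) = 5.87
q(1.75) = -2.16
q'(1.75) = 6.38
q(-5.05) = -281.33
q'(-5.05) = 168.22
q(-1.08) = 2.55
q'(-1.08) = 6.32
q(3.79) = 63.20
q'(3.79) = 66.02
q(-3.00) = -55.00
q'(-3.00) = 61.00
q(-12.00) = -3682.00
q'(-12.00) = 907.00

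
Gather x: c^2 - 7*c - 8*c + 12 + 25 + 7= c^2 - 15*c + 44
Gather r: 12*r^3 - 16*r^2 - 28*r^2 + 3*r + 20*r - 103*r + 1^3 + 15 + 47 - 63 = 12*r^3 - 44*r^2 - 80*r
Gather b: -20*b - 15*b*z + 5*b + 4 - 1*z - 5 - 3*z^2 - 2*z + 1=b*(-15*z - 15) - 3*z^2 - 3*z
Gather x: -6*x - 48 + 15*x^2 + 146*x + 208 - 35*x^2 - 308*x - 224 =-20*x^2 - 168*x - 64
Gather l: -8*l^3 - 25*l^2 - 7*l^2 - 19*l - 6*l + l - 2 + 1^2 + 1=-8*l^3 - 32*l^2 - 24*l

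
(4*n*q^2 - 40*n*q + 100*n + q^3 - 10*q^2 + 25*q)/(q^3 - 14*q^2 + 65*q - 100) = (4*n + q)/(q - 4)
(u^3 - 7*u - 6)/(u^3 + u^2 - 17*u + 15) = (u^2 + 3*u + 2)/(u^2 + 4*u - 5)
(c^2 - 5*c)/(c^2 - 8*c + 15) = c/(c - 3)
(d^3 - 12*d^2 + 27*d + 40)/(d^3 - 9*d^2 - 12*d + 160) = (d + 1)/(d + 4)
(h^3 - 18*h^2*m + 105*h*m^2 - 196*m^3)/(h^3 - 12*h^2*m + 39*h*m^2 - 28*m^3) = (h - 7*m)/(h - m)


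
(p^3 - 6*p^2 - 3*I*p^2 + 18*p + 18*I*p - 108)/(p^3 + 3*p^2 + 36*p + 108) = (p^2 + p*(-6 + 3*I) - 18*I)/(p^2 + p*(3 + 6*I) + 18*I)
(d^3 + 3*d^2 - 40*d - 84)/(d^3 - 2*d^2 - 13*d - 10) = (d^2 + d - 42)/(d^2 - 4*d - 5)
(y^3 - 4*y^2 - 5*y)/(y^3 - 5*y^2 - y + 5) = y/(y - 1)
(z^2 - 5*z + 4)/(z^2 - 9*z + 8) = (z - 4)/(z - 8)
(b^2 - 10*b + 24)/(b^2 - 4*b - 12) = (b - 4)/(b + 2)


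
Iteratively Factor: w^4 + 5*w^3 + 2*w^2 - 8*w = (w)*(w^3 + 5*w^2 + 2*w - 8) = w*(w + 2)*(w^2 + 3*w - 4) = w*(w + 2)*(w + 4)*(w - 1)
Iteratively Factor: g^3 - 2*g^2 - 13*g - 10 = (g - 5)*(g^2 + 3*g + 2) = (g - 5)*(g + 1)*(g + 2)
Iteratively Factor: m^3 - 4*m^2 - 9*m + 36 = (m - 3)*(m^2 - m - 12) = (m - 4)*(m - 3)*(m + 3)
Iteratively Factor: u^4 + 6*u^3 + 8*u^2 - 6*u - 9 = (u + 1)*(u^3 + 5*u^2 + 3*u - 9) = (u + 1)*(u + 3)*(u^2 + 2*u - 3) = (u + 1)*(u + 3)^2*(u - 1)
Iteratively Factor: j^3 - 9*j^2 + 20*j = (j)*(j^2 - 9*j + 20) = j*(j - 5)*(j - 4)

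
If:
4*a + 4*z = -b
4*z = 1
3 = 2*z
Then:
No Solution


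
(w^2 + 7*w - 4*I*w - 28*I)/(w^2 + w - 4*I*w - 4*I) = (w + 7)/(w + 1)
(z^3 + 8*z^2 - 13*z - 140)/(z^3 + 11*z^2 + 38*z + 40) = (z^2 + 3*z - 28)/(z^2 + 6*z + 8)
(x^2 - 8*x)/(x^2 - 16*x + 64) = x/(x - 8)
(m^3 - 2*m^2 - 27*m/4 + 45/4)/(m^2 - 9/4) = (2*m^2 - m - 15)/(2*m + 3)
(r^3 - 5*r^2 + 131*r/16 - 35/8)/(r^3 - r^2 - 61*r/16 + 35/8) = (r - 2)/(r + 2)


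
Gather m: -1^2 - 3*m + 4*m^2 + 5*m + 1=4*m^2 + 2*m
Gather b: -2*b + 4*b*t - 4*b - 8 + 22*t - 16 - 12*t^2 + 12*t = b*(4*t - 6) - 12*t^2 + 34*t - 24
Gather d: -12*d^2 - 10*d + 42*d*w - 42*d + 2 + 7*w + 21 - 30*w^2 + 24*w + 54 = -12*d^2 + d*(42*w - 52) - 30*w^2 + 31*w + 77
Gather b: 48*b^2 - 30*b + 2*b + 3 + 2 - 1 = 48*b^2 - 28*b + 4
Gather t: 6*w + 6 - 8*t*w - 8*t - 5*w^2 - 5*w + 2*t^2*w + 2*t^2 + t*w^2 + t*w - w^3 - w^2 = t^2*(2*w + 2) + t*(w^2 - 7*w - 8) - w^3 - 6*w^2 + w + 6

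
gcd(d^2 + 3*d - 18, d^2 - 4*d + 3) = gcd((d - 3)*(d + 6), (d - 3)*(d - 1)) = d - 3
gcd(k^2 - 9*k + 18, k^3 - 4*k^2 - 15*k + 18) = k - 6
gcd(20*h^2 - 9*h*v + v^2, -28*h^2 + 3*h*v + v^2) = -4*h + v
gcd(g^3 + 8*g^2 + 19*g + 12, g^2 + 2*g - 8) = g + 4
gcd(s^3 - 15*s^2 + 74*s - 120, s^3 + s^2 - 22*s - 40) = s - 5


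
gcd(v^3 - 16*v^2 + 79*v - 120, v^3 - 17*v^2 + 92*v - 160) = v^2 - 13*v + 40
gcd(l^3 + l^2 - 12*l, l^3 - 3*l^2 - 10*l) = l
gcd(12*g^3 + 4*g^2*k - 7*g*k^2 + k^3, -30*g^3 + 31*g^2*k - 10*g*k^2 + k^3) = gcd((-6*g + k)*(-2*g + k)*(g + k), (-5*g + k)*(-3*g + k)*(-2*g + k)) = 2*g - k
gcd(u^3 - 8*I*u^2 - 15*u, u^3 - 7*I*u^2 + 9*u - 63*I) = u - 3*I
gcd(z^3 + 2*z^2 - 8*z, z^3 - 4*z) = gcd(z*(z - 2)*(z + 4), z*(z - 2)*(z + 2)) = z^2 - 2*z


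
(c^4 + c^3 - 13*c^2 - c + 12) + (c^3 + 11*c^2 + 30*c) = c^4 + 2*c^3 - 2*c^2 + 29*c + 12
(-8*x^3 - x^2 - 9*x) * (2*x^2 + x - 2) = -16*x^5 - 10*x^4 - 3*x^3 - 7*x^2 + 18*x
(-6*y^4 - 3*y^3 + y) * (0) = 0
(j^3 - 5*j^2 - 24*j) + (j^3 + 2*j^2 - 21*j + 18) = 2*j^3 - 3*j^2 - 45*j + 18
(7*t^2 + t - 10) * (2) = 14*t^2 + 2*t - 20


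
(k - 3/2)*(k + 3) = k^2 + 3*k/2 - 9/2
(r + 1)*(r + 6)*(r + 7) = r^3 + 14*r^2 + 55*r + 42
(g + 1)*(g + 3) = g^2 + 4*g + 3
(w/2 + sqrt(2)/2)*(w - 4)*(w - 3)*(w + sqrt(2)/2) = w^4/2 - 7*w^3/2 + 3*sqrt(2)*w^3/4 - 21*sqrt(2)*w^2/4 + 13*w^2/2 - 7*w/2 + 9*sqrt(2)*w + 6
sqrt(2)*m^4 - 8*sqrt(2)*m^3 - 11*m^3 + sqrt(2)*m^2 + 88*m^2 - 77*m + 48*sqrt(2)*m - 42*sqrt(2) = (m - 7)*(m - 1)*(m - 6*sqrt(2))*(sqrt(2)*m + 1)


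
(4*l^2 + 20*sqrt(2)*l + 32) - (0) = 4*l^2 + 20*sqrt(2)*l + 32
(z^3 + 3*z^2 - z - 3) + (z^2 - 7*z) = z^3 + 4*z^2 - 8*z - 3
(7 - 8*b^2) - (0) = 7 - 8*b^2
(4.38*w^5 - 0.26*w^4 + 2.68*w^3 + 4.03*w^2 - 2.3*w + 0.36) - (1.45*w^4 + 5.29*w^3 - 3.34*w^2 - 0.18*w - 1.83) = 4.38*w^5 - 1.71*w^4 - 2.61*w^3 + 7.37*w^2 - 2.12*w + 2.19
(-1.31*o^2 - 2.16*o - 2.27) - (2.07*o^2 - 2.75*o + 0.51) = -3.38*o^2 + 0.59*o - 2.78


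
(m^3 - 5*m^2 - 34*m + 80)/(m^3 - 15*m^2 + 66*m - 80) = (m + 5)/(m - 5)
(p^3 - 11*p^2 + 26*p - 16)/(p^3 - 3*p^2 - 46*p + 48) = (p - 2)/(p + 6)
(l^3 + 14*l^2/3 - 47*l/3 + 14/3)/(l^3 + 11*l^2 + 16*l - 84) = (l - 1/3)/(l + 6)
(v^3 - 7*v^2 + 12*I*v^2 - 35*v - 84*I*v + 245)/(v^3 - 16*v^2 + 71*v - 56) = (v^2 + 12*I*v - 35)/(v^2 - 9*v + 8)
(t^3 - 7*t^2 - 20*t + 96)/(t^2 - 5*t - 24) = (t^2 + t - 12)/(t + 3)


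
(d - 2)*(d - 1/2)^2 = d^3 - 3*d^2 + 9*d/4 - 1/2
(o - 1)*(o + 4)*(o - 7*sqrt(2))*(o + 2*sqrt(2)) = o^4 - 5*sqrt(2)*o^3 + 3*o^3 - 32*o^2 - 15*sqrt(2)*o^2 - 84*o + 20*sqrt(2)*o + 112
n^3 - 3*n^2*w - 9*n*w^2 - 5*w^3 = (n - 5*w)*(n + w)^2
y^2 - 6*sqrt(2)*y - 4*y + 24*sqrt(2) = (y - 4)*(y - 6*sqrt(2))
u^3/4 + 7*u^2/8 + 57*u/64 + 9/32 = (u/4 + 1/2)*(u + 3/4)^2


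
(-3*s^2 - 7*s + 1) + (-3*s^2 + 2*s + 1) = -6*s^2 - 5*s + 2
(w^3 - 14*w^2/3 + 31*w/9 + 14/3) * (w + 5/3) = w^4 - 3*w^3 - 13*w^2/3 + 281*w/27 + 70/9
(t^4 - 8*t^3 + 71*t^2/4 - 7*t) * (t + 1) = t^5 - 7*t^4 + 39*t^3/4 + 43*t^2/4 - 7*t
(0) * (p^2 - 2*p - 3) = 0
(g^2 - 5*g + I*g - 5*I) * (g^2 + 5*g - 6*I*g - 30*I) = g^4 - 5*I*g^3 - 19*g^2 + 125*I*g - 150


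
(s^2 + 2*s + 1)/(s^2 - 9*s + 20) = (s^2 + 2*s + 1)/(s^2 - 9*s + 20)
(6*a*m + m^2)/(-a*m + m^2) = (-6*a - m)/(a - m)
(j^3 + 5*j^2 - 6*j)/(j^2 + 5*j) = (j^2 + 5*j - 6)/(j + 5)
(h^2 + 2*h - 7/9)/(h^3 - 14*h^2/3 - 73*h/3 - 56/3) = (h - 1/3)/(h^2 - 7*h - 8)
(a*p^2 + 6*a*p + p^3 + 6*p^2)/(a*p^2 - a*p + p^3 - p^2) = (p + 6)/(p - 1)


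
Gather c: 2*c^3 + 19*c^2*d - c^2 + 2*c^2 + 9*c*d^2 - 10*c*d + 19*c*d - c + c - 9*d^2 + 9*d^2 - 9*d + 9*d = 2*c^3 + c^2*(19*d + 1) + c*(9*d^2 + 9*d)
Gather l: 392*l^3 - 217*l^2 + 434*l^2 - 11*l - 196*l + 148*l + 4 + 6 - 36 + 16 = 392*l^3 + 217*l^2 - 59*l - 10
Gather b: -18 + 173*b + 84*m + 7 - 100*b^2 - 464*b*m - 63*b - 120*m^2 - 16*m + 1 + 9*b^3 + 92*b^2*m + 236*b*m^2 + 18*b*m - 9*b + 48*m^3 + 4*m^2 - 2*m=9*b^3 + b^2*(92*m - 100) + b*(236*m^2 - 446*m + 101) + 48*m^3 - 116*m^2 + 66*m - 10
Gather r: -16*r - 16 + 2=-16*r - 14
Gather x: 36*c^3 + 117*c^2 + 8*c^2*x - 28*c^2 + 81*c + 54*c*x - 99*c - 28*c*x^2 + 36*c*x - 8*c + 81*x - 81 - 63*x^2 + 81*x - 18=36*c^3 + 89*c^2 - 26*c + x^2*(-28*c - 63) + x*(8*c^2 + 90*c + 162) - 99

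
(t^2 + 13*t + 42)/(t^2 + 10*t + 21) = (t + 6)/(t + 3)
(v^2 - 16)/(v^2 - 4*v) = (v + 4)/v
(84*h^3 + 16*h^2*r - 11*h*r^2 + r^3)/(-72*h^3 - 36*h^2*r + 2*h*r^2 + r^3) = (-7*h + r)/(6*h + r)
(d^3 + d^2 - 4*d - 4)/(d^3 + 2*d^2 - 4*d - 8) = (d + 1)/(d + 2)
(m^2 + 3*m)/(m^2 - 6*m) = (m + 3)/(m - 6)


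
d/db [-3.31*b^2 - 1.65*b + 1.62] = -6.62*b - 1.65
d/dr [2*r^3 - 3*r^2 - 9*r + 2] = 6*r^2 - 6*r - 9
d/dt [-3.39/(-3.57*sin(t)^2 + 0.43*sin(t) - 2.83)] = (1.4577 - 24.2046*sin(t))*cos(t)/(3.57*sin(t)^2 - 0.43*sin(t) + 2.83)^2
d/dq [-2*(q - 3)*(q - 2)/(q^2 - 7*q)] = 4*(q^2 + 6*q - 21)/(q^2*(q^2 - 14*q + 49))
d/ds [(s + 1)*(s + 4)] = 2*s + 5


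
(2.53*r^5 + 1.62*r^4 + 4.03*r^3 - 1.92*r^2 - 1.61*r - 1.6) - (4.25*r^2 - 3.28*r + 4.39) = 2.53*r^5 + 1.62*r^4 + 4.03*r^3 - 6.17*r^2 + 1.67*r - 5.99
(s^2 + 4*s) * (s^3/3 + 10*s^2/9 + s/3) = s^5/3 + 22*s^4/9 + 43*s^3/9 + 4*s^2/3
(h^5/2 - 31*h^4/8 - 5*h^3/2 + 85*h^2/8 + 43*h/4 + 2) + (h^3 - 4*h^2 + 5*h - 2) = h^5/2 - 31*h^4/8 - 3*h^3/2 + 53*h^2/8 + 63*h/4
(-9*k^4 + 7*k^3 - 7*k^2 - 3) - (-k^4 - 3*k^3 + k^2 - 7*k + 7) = -8*k^4 + 10*k^3 - 8*k^2 + 7*k - 10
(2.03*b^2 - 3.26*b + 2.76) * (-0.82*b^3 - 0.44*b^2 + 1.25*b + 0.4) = -1.6646*b^5 + 1.78*b^4 + 1.7087*b^3 - 4.4774*b^2 + 2.146*b + 1.104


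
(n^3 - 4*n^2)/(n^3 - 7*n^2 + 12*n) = n/(n - 3)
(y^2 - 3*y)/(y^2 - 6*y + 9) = y/(y - 3)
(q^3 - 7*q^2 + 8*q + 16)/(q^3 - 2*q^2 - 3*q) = (q^2 - 8*q + 16)/(q*(q - 3))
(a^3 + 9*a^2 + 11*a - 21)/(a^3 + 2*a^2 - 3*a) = (a + 7)/a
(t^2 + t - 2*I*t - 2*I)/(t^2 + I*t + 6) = (t + 1)/(t + 3*I)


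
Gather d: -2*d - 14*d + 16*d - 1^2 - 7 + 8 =0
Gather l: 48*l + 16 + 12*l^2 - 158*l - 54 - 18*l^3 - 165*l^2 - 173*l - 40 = -18*l^3 - 153*l^2 - 283*l - 78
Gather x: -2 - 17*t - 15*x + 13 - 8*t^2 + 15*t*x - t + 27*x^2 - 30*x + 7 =-8*t^2 - 18*t + 27*x^2 + x*(15*t - 45) + 18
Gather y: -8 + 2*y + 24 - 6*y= 16 - 4*y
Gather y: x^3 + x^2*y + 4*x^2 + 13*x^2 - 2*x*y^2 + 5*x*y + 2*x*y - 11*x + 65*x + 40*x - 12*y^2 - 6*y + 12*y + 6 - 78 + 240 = x^3 + 17*x^2 + 94*x + y^2*(-2*x - 12) + y*(x^2 + 7*x + 6) + 168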